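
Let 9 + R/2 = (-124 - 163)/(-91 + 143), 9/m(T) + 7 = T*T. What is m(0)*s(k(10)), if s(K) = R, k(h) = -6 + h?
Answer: 6795/182 ≈ 37.335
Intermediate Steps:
m(T) = 9/(-7 + T**2) (m(T) = 9/(-7 + T*T) = 9/(-7 + T**2))
R = -755/26 (R = -18 + 2*((-124 - 163)/(-91 + 143)) = -18 + 2*(-287/52) = -18 - 287/26 = -755/26 ≈ -29.038)
s(K) = -755/26
m(0)*s(k(10)) = (9/(-7 + 0**2))*(-755/26) = (9/(-7 + 0))*(-755/26) = (9/(-7))*(-755/26) = (9*(-1/7))*(-755/26) = -9/7*(-755/26) = 6795/182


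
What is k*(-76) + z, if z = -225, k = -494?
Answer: 37319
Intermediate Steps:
k*(-76) + z = -494*(-76) - 225 = 37544 - 225 = 37319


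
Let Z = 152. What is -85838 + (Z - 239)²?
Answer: -78269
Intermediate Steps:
-85838 + (Z - 239)² = -85838 + (152 - 239)² = -85838 + (-87)² = -85838 + 7569 = -78269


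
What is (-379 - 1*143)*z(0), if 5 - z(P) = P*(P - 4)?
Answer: -2610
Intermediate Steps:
z(P) = 5 - P*(-4 + P) (z(P) = 5 - P*(P - 4) = 5 - P*(-4 + P))
(-379 - 1*143)*z(0) = (-379 - 1*143)*(5 - 1*0² + 4*0) = (-379 - 143)*(5 - 1*0 + 0) = -522*(5 + 0 + 0) = -522*5 = -2610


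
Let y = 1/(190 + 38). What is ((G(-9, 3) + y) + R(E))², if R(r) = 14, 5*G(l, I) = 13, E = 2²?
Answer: 358307041/1299600 ≈ 275.71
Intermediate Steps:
E = 4
G(l, I) = 13/5 (G(l, I) = (⅕)*13 = 13/5)
y = 1/228 ≈ 0.0043860
((G(-9, 3) + y) + R(E))² = ((13/5 + 1/228) + 14)² = (2969/1140 + 14)² = (18929/1140)² = 358307041/1299600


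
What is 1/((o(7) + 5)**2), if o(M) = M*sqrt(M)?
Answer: 92/25281 - 35*sqrt(7)/50562 ≈ 0.0018077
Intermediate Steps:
o(M) = M**(3/2)
1/((o(7) + 5)**2) = 1/((7**(3/2) + 5)**2) = 1/((7*sqrt(7) + 5)**2) = 1/((5 + 7*sqrt(7))**2) = (5 + 7*sqrt(7))**(-2)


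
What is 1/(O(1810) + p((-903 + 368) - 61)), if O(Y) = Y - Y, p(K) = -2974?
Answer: -1/2974 ≈ -0.00033625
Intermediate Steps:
O(Y) = 0
1/(O(1810) + p((-903 + 368) - 61)) = 1/(0 - 2974) = 1/(-2974) = -1/2974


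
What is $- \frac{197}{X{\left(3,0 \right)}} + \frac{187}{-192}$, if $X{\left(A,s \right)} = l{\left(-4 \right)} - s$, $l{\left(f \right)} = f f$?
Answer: $- \frac{2551}{192} \approx -13.286$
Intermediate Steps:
$l{\left(f \right)} = f^{2}$
$X{\left(A,s \right)} = 16 - s$ ($X{\left(A,s \right)} = \left(-4\right)^{2} - s = 16 - s$)
$- \frac{197}{X{\left(3,0 \right)}} + \frac{187}{-192} = - \frac{197}{16 - 0} + \frac{187}{-192} = - \frac{197}{16 + 0} + 187 \left(- \frac{1}{192}\right) = - \frac{197}{16} - \frac{187}{192} = - \frac{2551}{192}$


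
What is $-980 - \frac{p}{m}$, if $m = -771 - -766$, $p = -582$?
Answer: $- \frac{5482}{5} \approx -1096.4$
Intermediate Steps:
$m = -5$ ($m = -771 + 766 = -5$)
$-980 - \frac{p}{m} = -980 - - \frac{582}{-5} = -980 - \left(-582\right) \left(- \frac{1}{5}\right) = -980 - \frac{582}{5} = - \frac{5482}{5}$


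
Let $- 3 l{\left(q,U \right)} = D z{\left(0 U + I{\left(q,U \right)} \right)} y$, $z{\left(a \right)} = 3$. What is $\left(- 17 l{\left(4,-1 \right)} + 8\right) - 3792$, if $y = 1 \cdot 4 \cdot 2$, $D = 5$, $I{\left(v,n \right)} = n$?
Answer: $-3104$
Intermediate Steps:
$y = 8$ ($y = 4 \cdot 2 = 8$)
$l{\left(q,U \right)} = -40$ ($l{\left(q,U \right)} = - \frac{5 \cdot 3 \cdot 8}{3} = - \frac{15 \cdot 8}{3} = \left(- \frac{1}{3}\right) 120 = -40$)
$\left(- 17 l{\left(4,-1 \right)} + 8\right) - 3792 = \left(\left(-17\right) \left(-40\right) + 8\right) - 3792 = \left(680 + 8\right) - 3792 = 688 - 3792 = -3104$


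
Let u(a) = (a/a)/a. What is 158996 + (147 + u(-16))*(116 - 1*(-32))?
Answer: 722971/4 ≈ 1.8074e+5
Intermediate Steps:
u(a) = 1/a
158996 + (147 + u(-16))*(116 - 1*(-32)) = 158996 + (147 + 1/(-16))*(116 - 1*(-32)) = 158996 + (147 - 1/16)*(116 + 32) = 158996 + (2351/16)*148 = 158996 + 86987/4 = 722971/4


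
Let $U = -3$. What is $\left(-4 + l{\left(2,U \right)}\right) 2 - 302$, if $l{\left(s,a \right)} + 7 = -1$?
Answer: $-326$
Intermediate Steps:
$l{\left(s,a \right)} = -8$ ($l{\left(s,a \right)} = -7 - 1 = -8$)
$\left(-4 + l{\left(2,U \right)}\right) 2 - 302 = \left(-4 - 8\right) 2 - 302 = \left(-12\right) 2 - 302 = -24 - 302 = -326$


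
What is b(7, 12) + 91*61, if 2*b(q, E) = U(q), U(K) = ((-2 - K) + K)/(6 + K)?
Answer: 72162/13 ≈ 5550.9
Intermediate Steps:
U(K) = -2/(6 + K)
b(q, E) = -1/(6 + q) (b(q, E) = (-2/(6 + q))/2 = -1/(6 + q))
b(7, 12) + 91*61 = -1/(6 + 7) + 91*61 = -1/13 + 5551 = 72162/13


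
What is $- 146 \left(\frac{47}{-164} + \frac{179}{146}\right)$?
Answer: $- \frac{11247}{82} \approx -137.16$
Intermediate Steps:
$- 146 \left(\frac{47}{-164} + \frac{179}{146}\right) = - 146 \left(47 \left(- \frac{1}{164}\right) + 179 \cdot \frac{1}{146}\right) = - 146 \left(- \frac{47}{164} + \frac{179}{146}\right) = \left(-146\right) \frac{11247}{11972} = - \frac{11247}{82}$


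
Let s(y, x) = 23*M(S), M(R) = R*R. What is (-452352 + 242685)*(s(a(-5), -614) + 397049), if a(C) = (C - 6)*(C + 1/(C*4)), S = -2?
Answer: -83267362047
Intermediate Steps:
a(C) = (-6 + C)*(C + 1/(4*C))
M(R) = R²
s(y, x) = 92 (s(y, x) = 23*(-2)² = 23*4 = 92)
(-452352 + 242685)*(s(a(-5), -614) + 397049) = (-452352 + 242685)*(92 + 397049) = -209667*397141 = -83267362047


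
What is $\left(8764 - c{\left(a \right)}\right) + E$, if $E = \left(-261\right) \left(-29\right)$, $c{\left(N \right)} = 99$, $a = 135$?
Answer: $16234$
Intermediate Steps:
$E = 7569$
$\left(8764 - c{\left(a \right)}\right) + E = \left(8764 - 99\right) + 7569 = 8665 + 7569 = 16234$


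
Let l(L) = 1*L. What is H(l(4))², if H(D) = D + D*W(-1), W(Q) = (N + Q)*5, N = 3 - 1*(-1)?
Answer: 4096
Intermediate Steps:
N = 4 (N = 3 + 1 = 4)
l(L) = L
W(Q) = 20 + 5*Q (W(Q) = (4 + Q)*5 = 20 + 5*Q)
H(D) = 16*D (H(D) = D + D*(20 + 5*(-1)) = D + D*(20 - 5) = D + D*15 = D + 15*D = 16*D)
H(l(4))² = (16*4)² = 64² = 4096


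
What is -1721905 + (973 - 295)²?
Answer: -1262221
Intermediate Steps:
-1721905 + (973 - 295)² = -1721905 + 678² = -1721905 + 459684 = -1262221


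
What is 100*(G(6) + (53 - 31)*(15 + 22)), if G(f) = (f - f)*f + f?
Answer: 82000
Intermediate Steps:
G(f) = f (G(f) = 0*f + f = 0 + f = f)
100*(G(6) + (53 - 31)*(15 + 22)) = 100*(6 + (53 - 31)*(15 + 22)) = 100*(6 + 22*37) = 100*(6 + 814) = 100*820 = 82000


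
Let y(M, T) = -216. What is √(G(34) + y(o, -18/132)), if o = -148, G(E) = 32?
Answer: 2*I*√46 ≈ 13.565*I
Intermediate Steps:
√(G(34) + y(o, -18/132)) = √(32 - 216) = √(-184) = 2*I*√46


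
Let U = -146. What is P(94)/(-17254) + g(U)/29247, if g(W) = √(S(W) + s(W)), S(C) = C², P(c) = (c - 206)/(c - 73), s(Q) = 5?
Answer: 8/25881 + √2369/9749 ≈ 0.0053017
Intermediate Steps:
P(c) = (-206 + c)/(-73 + c)
g(W) = √(5 + W²) (g(W) = √(W² + 5) = √(5 + W²))
P(94)/(-17254) + g(U)/29247 = ((-206 + 94)/(-73 + 94))/(-17254) + √(5 + (-146)²)/29247 = (-112/21)*(-1/17254) + √(5 + 21316)*(1/29247) = ((1/21)*(-112))*(-1/17254) + √21321*(1/29247) = -16/3*(-1/17254) + (3*√2369)*(1/29247) = 8/25881 + √2369/9749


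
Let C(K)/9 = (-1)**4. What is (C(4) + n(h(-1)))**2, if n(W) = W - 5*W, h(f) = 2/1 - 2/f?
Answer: 49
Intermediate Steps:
h(f) = 2 - 2/f (h(f) = 2*1 - 2/f = 2 - 2/f)
n(W) = -4*W
C(K) = 9 (C(K) = 9*(-1)**4 = 9*1 = 9)
(C(4) + n(h(-1)))**2 = (9 - 4*(2 - 2/(-1)))**2 = (9 - 4*(2 - 2*(-1)))**2 = (9 - 4*(2 + 2))**2 = (9 - 4*4)**2 = (9 - 16)**2 = (-7)**2 = 49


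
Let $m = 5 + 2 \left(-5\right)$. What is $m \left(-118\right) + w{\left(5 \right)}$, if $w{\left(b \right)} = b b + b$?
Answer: $620$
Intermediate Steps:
$w{\left(b \right)} = b + b^{2}$ ($w{\left(b \right)} = b^{2} + b = b + b^{2}$)
$m = -5$ ($m = 5 - 10 = -5$)
$m \left(-118\right) + w{\left(5 \right)} = \left(-5\right) \left(-118\right) + 5 \left(1 + 5\right) = 590 + 5 \cdot 6 = 590 + 30 = 620$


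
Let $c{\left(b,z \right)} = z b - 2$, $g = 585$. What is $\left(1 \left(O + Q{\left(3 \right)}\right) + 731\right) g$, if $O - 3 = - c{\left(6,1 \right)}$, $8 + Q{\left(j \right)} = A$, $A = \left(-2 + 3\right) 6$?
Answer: $425880$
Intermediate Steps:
$A = 6$ ($A = 1 \cdot 6 = 6$)
$c{\left(b,z \right)} = -2 + b z$ ($c{\left(b,z \right)} = b z - 2 = -2 + b z$)
$Q{\left(j \right)} = -2$ ($Q{\left(j \right)} = -8 + 6 = -2$)
$O = -1$ ($O = 3 - \left(-2 + 6 \cdot 1\right) = 3 - \left(-2 + 6\right) = 3 - 4 = -1$)
$\left(1 \left(O + Q{\left(3 \right)}\right) + 731\right) g = \left(1 \left(-1 - 2\right) + 731\right) 585 = \left(1 \left(-3\right) + 731\right) 585 = \left(-3 + 731\right) 585 = 728 \cdot 585 = 425880$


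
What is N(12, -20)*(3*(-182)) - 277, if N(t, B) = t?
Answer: -6829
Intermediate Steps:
N(12, -20)*(3*(-182)) - 277 = 12*(3*(-182)) - 277 = 12*(-546) - 277 = -6552 - 277 = -6829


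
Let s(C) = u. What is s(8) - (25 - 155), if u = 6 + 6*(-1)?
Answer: 130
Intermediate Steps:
u = 0 (u = 6 - 6 = 0)
s(C) = 0
s(8) - (25 - 155) = 0 - (25 - 155) = 0 - 1*(-130) = 0 + 130 = 130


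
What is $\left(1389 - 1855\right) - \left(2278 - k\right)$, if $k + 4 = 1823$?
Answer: $-925$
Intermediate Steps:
$k = 1819$ ($k = -4 + 1823 = 1819$)
$\left(1389 - 1855\right) - \left(2278 - k\right) = \left(1389 - 1855\right) - \left(2278 - 1819\right) = -466 - 459 = -925$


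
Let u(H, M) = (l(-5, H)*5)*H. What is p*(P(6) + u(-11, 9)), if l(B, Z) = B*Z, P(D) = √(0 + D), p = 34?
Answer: -102850 + 34*√6 ≈ -1.0277e+5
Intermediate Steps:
P(D) = √D
u(H, M) = -25*H² (u(H, M) = (-5*H*5)*H = (-25*H)*H = -25*H²)
p*(P(6) + u(-11, 9)) = 34*(√6 - 25*(-11)²) = 34*(√6 - 25*121) = 34*(√6 - 3025) = 34*(-3025 + √6) = -102850 + 34*√6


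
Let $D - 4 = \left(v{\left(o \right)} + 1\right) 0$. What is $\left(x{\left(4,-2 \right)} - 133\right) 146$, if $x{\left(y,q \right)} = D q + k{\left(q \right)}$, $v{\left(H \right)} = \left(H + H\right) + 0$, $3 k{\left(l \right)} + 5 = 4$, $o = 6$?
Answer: $- \frac{61904}{3} \approx -20635.0$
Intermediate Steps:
$k{\left(l \right)} = - \frac{1}{3}$ ($k{\left(l \right)} = - \frac{5}{3} + \frac{1}{3} \cdot 4 = - \frac{5}{3} + \frac{4}{3} = - \frac{1}{3}$)
$v{\left(H \right)} = 2 H$ ($v{\left(H \right)} = 2 H + 0 = 2 H$)
$D = 4$ ($D = 4 + \left(2 \cdot 6 + 1\right) 0 = 4 + \left(12 + 1\right) 0 = 4 + 13 \cdot 0 = 4 + 0 = 4$)
$x{\left(y,q \right)} = - \frac{1}{3} + 4 q$ ($x{\left(y,q \right)} = 4 q - \frac{1}{3} = - \frac{1}{3} + 4 q$)
$\left(x{\left(4,-2 \right)} - 133\right) 146 = \left(\left(- \frac{1}{3} + 4 \left(-2\right)\right) - 133\right) 146 = \left(\left(- \frac{1}{3} - 8\right) - 133\right) 146 = \left(- \frac{25}{3} - 133\right) 146 = \left(- \frac{424}{3}\right) 146 = - \frac{61904}{3}$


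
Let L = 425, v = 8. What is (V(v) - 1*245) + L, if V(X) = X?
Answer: 188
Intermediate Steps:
(V(v) - 1*245) + L = (8 - 1*245) + 425 = (8 - 245) + 425 = -237 + 425 = 188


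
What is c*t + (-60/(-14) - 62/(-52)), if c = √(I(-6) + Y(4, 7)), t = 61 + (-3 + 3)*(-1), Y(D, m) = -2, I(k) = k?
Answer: 997/182 + 122*I*√2 ≈ 5.478 + 172.53*I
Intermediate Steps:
t = 61 (t = 61 + 0*(-1) = 61 + 0 = 61)
c = 2*I*√2 (c = √(-6 - 2) = √(-8) = 2*I*√2 ≈ 2.8284*I)
c*t + (-60/(-14) - 62/(-52)) = (2*I*√2)*61 + (-60/(-14) - 62/(-52)) = 122*I*√2 + (-60*(-1/14) - 62*(-1/52)) = 122*I*√2 + (30/7 + 31/26) = 122*I*√2 + 997/182 = 997/182 + 122*I*√2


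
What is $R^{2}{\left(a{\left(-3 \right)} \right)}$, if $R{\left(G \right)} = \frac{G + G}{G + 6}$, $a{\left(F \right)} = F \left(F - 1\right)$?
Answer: $\frac{16}{9} \approx 1.7778$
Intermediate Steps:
$a{\left(F \right)} = F \left(-1 + F\right)$
$R{\left(G \right)} = \frac{2 G}{6 + G}$
$R^{2}{\left(a{\left(-3 \right)} \right)} = \left(\frac{2 \left(- 3 \left(-1 - 3\right)\right)}{6 - 3 \left(-1 - 3\right)}\right)^{2} = \left(\frac{2 \left(\left(-3\right) \left(-4\right)\right)}{6 - -12}\right)^{2} = \left(2 \cdot 12 \frac{1}{6 + 12}\right)^{2} = \left(2 \cdot 12 \cdot \frac{1}{18}\right)^{2} = \left(\frac{4}{3}\right)^{2} = \frac{16}{9}$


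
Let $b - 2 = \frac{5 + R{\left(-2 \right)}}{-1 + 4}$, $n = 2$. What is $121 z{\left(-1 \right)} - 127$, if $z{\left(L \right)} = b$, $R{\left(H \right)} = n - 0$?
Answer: $\frac{1192}{3} \approx 397.33$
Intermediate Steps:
$R{\left(H \right)} = 2$ ($R{\left(H \right)} = 2 - 0 = 2 + 0 = 2$)
$b = \frac{13}{3}$ ($b = 2 + \frac{5 + 2}{-1 + 4} = 2 + \frac{7}{3} = \frac{13}{3} \approx 4.3333$)
$z{\left(L \right)} = \frac{13}{3}$
$121 z{\left(-1 \right)} - 127 = 121 \cdot \frac{13}{3} - 127 = \frac{1573}{3} - 127 = \frac{1192}{3}$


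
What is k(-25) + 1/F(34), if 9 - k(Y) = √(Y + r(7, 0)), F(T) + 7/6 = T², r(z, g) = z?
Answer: 62367/6929 - 3*I*√2 ≈ 9.0009 - 4.2426*I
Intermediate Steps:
F(T) = -7/6 + T²
k(Y) = 9 - √(7 + Y) (k(Y) = 9 - √(Y + 7) = 9 - √(7 + Y))
k(-25) + 1/F(34) = (9 - √(7 - 25)) + 1/(-7/6 + 34²) = (9 - √(-18)) + 1/(-7/6 + 1156) = (9 - 3*I*√2) + 1/(6929/6) = (9 - 3*I*√2) + 6/6929 = 62367/6929 - 3*I*√2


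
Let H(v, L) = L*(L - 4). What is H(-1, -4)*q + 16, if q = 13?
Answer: 432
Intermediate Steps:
H(v, L) = L*(-4 + L)
H(-1, -4)*q + 16 = -4*(-4 - 4)*13 + 16 = -4*(-8)*13 + 16 = 32*13 + 16 = 416 + 16 = 432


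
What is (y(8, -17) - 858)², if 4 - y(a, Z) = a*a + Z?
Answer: 811801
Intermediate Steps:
y(a, Z) = 4 - Z - a² (y(a, Z) = 4 - (a*a + Z) = 4 - (a² + Z) = 4 - (Z + a²) = 4 + (-Z - a²) = 4 - Z - a²)
(y(8, -17) - 858)² = ((4 - 1*(-17) - 1*8²) - 858)² = ((4 + 17 - 1*64) - 858)² = ((4 + 17 - 64) - 858)² = (-43 - 858)² = (-901)² = 811801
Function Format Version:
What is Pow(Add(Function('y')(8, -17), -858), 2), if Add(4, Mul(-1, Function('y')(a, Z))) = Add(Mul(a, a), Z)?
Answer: 811801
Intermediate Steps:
Function('y')(a, Z) = Add(4, Mul(-1, Z), Mul(-1, Pow(a, 2))) (Function('y')(a, Z) = Add(4, Mul(-1, Add(Mul(a, a), Z))) = Add(4, Mul(-1, Add(Pow(a, 2), Z))) = Add(4, Mul(-1, Add(Z, Pow(a, 2)))) = Add(4, Add(Mul(-1, Z), Mul(-1, Pow(a, 2)))) = Add(4, Mul(-1, Z), Mul(-1, Pow(a, 2))))
Pow(Add(Function('y')(8, -17), -858), 2) = Pow(Add(Add(4, Mul(-1, -17), Mul(-1, Pow(8, 2))), -858), 2) = Pow(Add(Add(4, 17, Mul(-1, 64)), -858), 2) = Pow(Add(Add(4, 17, -64), -858), 2) = Pow(Add(-43, -858), 2) = Pow(-901, 2) = 811801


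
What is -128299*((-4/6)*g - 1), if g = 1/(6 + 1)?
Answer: 2950877/21 ≈ 1.4052e+5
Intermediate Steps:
g = ⅐ (g = 1/7 = ⅐ ≈ 0.14286)
-128299*((-4/6)*g - 1) = -128299*(-4/6*(⅐) - 1) = -128299*(-4*⅙*(⅐) - 1) = -128299*(-⅔*⅐ - 1) = -128299*(-2/21 - 1) = -128299*(-23/21) = 2950877/21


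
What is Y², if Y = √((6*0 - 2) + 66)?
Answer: 64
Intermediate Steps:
Y = 8 (Y = √((0 - 2) + 66) = √(-2 + 66) = √64 = 8)
Y² = 8² = 64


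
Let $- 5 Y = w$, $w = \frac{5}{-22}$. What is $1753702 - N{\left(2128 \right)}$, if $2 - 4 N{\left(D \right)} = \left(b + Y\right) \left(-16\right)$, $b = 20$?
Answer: $\frac{38579669}{22} \approx 1.7536 \cdot 10^{6}$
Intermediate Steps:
$w = - \frac{5}{22}$ ($w = 5 \left(- \frac{1}{22}\right) = - \frac{5}{22} \approx -0.22727$)
$Y = \frac{1}{22}$ ($Y = \left(- \frac{1}{5}\right) \left(- \frac{5}{22}\right) = \frac{1}{22} \approx 0.045455$)
$N{\left(D \right)} = \frac{1775}{22}$ ($N{\left(D \right)} = \frac{1}{2} - \frac{\left(20 + \frac{1}{22}\right) \left(-16\right)}{4} = \frac{1}{2} - \frac{\frac{441}{22} \left(-16\right)}{4} = \frac{1}{2} - - \frac{882}{11} = \frac{1}{2} + \frac{882}{11} = \frac{1775}{22}$)
$1753702 - N{\left(2128 \right)} = 1753702 - \frac{1775}{22} = \frac{38579669}{22}$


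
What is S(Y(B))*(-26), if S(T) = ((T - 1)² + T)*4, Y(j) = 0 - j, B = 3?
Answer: -1352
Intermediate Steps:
Y(j) = -j
S(T) = 4*T + 4*(-1 + T)² (S(T) = ((-1 + T)² + T)*4 = (T + (-1 + T)²)*4 = 4*T + 4*(-1 + T)²)
S(Y(B))*(-26) = (4*(-1*3) + 4*(-1 - 1*3)²)*(-26) = (4*(-3) + 4*(-1 - 3)²)*(-26) = (-12 + 4*(-4)²)*(-26) = (-12 + 4*16)*(-26) = (-12 + 64)*(-26) = 52*(-26) = -1352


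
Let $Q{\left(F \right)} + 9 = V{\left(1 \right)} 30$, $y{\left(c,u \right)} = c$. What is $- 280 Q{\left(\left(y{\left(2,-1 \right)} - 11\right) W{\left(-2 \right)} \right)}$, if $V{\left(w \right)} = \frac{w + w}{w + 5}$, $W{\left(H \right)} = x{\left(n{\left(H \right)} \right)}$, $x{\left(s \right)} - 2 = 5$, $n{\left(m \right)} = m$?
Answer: $-280$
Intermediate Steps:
$x{\left(s \right)} = 7$ ($x{\left(s \right)} = 2 + 5 = 7$)
$W{\left(H \right)} = 7$
$V{\left(w \right)} = \frac{2 w}{5 + w}$
$Q{\left(F \right)} = 1$ ($Q{\left(F \right)} = -9 + 2 \cdot 1 \frac{1}{5 + 1} \cdot 30 = -9 + 2 \cdot 1 \cdot \frac{1}{6} \cdot 30 = -9 + \frac{1}{3} \cdot 30 = -9 + 10 = 1$)
$- 280 Q{\left(\left(y{\left(2,-1 \right)} - 11\right) W{\left(-2 \right)} \right)} = \left(-280\right) 1 = -280$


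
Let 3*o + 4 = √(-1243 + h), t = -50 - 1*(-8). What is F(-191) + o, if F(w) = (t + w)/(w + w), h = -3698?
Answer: -829/1146 + 3*I*√61 ≈ -0.72339 + 23.431*I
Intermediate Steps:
t = -42 (t = -50 + 8 = -42)
o = -4/3 + 3*I*√61 (o = -4/3 + √(-1243 - 3698)/3 = -4/3 + √(-4941)/3 = -4/3 + (9*I*√61)/3 = -4/3 + 3*I*√61 ≈ -1.3333 + 23.431*I)
F(w) = (-42 + w)/(2*w) (F(w) = (-42 + w)/(w + w) = (-42 + w)/((2*w)) = (-42 + w)*(1/(2*w)) = (-42 + w)/(2*w))
F(-191) + o = (½)*(-42 - 191)/(-191) + (-4/3 + 3*I*√61) = (½)*(-1/191)*(-233) + (-4/3 + 3*I*√61) = 233/382 + (-4/3 + 3*I*√61) = -829/1146 + 3*I*√61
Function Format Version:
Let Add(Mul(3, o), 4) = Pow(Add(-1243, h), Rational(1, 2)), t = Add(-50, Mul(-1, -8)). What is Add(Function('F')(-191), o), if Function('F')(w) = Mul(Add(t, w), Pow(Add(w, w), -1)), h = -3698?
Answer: Add(Rational(-829, 1146), Mul(3, I, Pow(61, Rational(1, 2)))) ≈ Add(-0.72339, Mul(23.431, I))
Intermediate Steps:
t = -42 (t = Add(-50, 8) = -42)
o = Add(Rational(-4, 3), Mul(3, I, Pow(61, Rational(1, 2)))) (o = Add(Rational(-4, 3), Mul(Rational(1, 3), Pow(Add(-1243, -3698), Rational(1, 2)))) = Add(Rational(-4, 3), Mul(Rational(1, 3), Pow(-4941, Rational(1, 2)))) = Add(Rational(-4, 3), Mul(Rational(1, 3), Mul(9, I, Pow(61, Rational(1, 2))))) = Add(Rational(-4, 3), Mul(3, I, Pow(61, Rational(1, 2)))) ≈ Add(-1.3333, Mul(23.431, I)))
Function('F')(w) = Mul(Rational(1, 2), Pow(w, -1), Add(-42, w)) (Function('F')(w) = Mul(Add(-42, w), Pow(Add(w, w), -1)) = Mul(Add(-42, w), Pow(Mul(2, w), -1)) = Mul(Add(-42, w), Mul(Rational(1, 2), Pow(w, -1))) = Mul(Rational(1, 2), Pow(w, -1), Add(-42, w)))
Add(Function('F')(-191), o) = Add(Mul(Rational(1, 2), Pow(-191, -1), Add(-42, -191)), Add(Rational(-4, 3), Mul(3, I, Pow(61, Rational(1, 2))))) = Add(Mul(Rational(1, 2), Rational(-1, 191), -233), Add(Rational(-4, 3), Mul(3, I, Pow(61, Rational(1, 2))))) = Add(Rational(233, 382), Add(Rational(-4, 3), Mul(3, I, Pow(61, Rational(1, 2))))) = Add(Rational(-829, 1146), Mul(3, I, Pow(61, Rational(1, 2))))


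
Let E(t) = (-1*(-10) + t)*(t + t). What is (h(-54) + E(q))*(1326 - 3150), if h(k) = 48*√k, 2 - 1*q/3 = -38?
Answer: -56908800 - 262656*I*√6 ≈ -5.6909e+7 - 6.4337e+5*I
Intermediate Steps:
q = 120 (q = 6 - 3*(-38) = 6 + 114 = 120)
E(t) = 2*t*(10 + t) (E(t) = (10 + t)*(2*t) = 2*t*(10 + t))
(h(-54) + E(q))*(1326 - 3150) = (48*√(-54) + 2*120*(10 + 120))*(1326 - 3150) = (48*(3*I*√6) + 2*120*130)*(-1824) = (144*I*√6 + 31200)*(-1824) = (31200 + 144*I*√6)*(-1824) = -56908800 - 262656*I*√6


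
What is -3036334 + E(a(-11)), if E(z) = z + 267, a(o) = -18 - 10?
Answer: -3036095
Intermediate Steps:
a(o) = -28
E(z) = 267 + z
-3036334 + E(a(-11)) = -3036334 + (267 - 28) = -3036334 + 239 = -3036095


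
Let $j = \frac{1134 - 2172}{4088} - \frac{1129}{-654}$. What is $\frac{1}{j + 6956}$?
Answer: $\frac{668388}{4650291053} \approx 0.00014373$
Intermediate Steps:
$j = \frac{984125}{668388}$ ($j = \left(-1038\right) \frac{1}{4088} - - \frac{1129}{654} = - \frac{519}{2044} + \frac{1129}{654} = \frac{984125}{668388} \approx 1.4724$)
$\frac{1}{j + 6956} = \frac{1}{\frac{984125}{668388} + 6956} = \frac{1}{\frac{4650291053}{668388}} = \frac{668388}{4650291053}$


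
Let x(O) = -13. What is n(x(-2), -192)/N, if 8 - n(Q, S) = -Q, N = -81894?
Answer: 5/81894 ≈ 6.1054e-5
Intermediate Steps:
n(Q, S) = 8 + Q (n(Q, S) = 8 - (-1)*Q = 8 + Q)
n(x(-2), -192)/N = (8 - 13)/(-81894) = -5*(-1/81894) = 5/81894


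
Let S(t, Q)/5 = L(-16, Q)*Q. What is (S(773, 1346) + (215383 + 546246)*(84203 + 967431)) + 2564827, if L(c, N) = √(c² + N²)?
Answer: 800957516613 + 13460*√452993 ≈ 8.0097e+11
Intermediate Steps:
L(c, N) = √(N² + c²)
S(t, Q) = 5*Q*√(256 + Q²) (S(t, Q) = 5*(√(Q² + (-16)²)*Q) = 5*(√(Q² + 256)*Q) = 5*(√(256 + Q²)*Q) = 5*(Q*√(256 + Q²)) = 5*Q*√(256 + Q²))
(S(773, 1346) + (215383 + 546246)*(84203 + 967431)) + 2564827 = (5*1346*√(256 + 1346²) + (215383 + 546246)*(84203 + 967431)) + 2564827 = (5*1346*√(256 + 1811716) + 761629*1051634) + 2564827 = (5*1346*√1811972 + 800954951786) + 2564827 = (5*1346*(2*√452993) + 800954951786) + 2564827 = (13460*√452993 + 800954951786) + 2564827 = (800954951786 + 13460*√452993) + 2564827 = 800957516613 + 13460*√452993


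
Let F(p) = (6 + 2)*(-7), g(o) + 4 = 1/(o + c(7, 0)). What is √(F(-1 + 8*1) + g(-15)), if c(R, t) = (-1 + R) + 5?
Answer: I*√241/2 ≈ 7.7621*I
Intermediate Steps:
c(R, t) = 4 + R
g(o) = -4 + 1/(11 + o) (g(o) = -4 + 1/(o + (4 + 7)) = -4 + 1/(o + 11) = -4 + 1/(11 + o))
F(p) = -56 (F(p) = 8*(-7) = -56)
√(F(-1 + 8*1) + g(-15)) = √(-56 + (-43 - 4*(-15))/(11 - 15)) = √(-56 + (-43 + 60)/(-4)) = √(-56 - ¼*17) = √(-56 - 17/4) = √(-241/4) = I*√241/2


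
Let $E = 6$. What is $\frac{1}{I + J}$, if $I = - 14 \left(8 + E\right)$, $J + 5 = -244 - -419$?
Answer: $- \frac{1}{26} \approx -0.038462$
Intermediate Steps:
$J = 170$ ($J = -5 - -175 = -5 + \left(-244 + 419\right) = -5 + 175 = 170$)
$I = -196$ ($I = - 14 \left(8 + 6\right) = \left(-14\right) 14 = -196$)
$\frac{1}{I + J} = \frac{1}{-196 + 170} = \frac{1}{-26} = - \frac{1}{26}$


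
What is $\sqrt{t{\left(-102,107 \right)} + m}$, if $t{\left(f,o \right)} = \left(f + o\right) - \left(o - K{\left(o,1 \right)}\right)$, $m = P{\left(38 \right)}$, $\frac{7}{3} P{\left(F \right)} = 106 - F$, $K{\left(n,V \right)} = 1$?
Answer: $\frac{i \sqrt{3521}}{7} \approx 8.4769 i$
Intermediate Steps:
$P{\left(F \right)} = \frac{318}{7} - \frac{3 F}{7}$ ($P{\left(F \right)} = \frac{3 \left(106 - F\right)}{7} = \frac{318}{7} - \frac{3 F}{7}$)
$m = \frac{204}{7}$ ($m = \frac{318}{7} - \frac{114}{7} = \frac{204}{7} \approx 29.143$)
$t{\left(f,o \right)} = 1 + f$ ($t{\left(f,o \right)} = \left(f + o\right) - \left(-1 + o\right) = 1 + f$)
$\sqrt{t{\left(-102,107 \right)} + m} = \sqrt{\left(1 - 102\right) + \frac{204}{7}} = \sqrt{-101 + \frac{204}{7}} = \sqrt{- \frac{503}{7}} = \frac{i \sqrt{3521}}{7}$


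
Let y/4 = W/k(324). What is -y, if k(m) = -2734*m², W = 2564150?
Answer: 1282075/35875548 ≈ 0.035737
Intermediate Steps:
y = -1282075/35875548 (y = 4*(2564150/((-2734*324²))) = 4*(2564150/((-2734*104976))) = 4*(2564150/(-287004384)) = 4*(2564150*(-1/287004384)) = 4*(-1282075/143502192) = -1282075/35875548 ≈ -0.035737)
-y = -1*(-1282075/35875548) = 1282075/35875548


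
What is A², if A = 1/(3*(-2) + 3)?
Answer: ⅑ ≈ 0.11111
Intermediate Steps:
A = -⅓ (A = 1/(-6 + 3) = 1/(-3) = -⅓ ≈ -0.33333)
A² = (-⅓)² = ⅑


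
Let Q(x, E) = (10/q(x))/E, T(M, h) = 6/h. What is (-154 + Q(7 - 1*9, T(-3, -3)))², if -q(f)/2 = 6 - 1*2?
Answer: 1505529/64 ≈ 23524.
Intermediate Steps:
q(f) = -8 (q(f) = -2*(6 - 1*2) = -2*(6 - 2) = -2*4 = -8)
Q(x, E) = -5/(4*E) (Q(x, E) = (10/(-8))/E = (10*(-⅛))/E = -5/(4*E))
(-154 + Q(7 - 1*9, T(-3, -3)))² = (-154 - 5/(4*(6/(-3))))² = (-154 - 5/(4*(6*(-⅓))))² = (-154 - 5/4/(-2))² = (-154 - 5/4*(-½))² = (-154 + 5/8)² = (-1227/8)² = 1505529/64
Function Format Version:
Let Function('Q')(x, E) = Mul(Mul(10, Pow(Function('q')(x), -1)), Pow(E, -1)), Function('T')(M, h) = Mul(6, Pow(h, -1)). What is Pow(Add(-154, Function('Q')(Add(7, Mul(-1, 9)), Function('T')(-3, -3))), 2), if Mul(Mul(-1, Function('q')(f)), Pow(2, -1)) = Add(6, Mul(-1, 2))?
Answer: Rational(1505529, 64) ≈ 23524.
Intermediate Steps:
Function('q')(f) = -8 (Function('q')(f) = Mul(-2, Add(6, Mul(-1, 2))) = Mul(-2, Add(6, -2)) = Mul(-2, 4) = -8)
Function('Q')(x, E) = Mul(Rational(-5, 4), Pow(E, -1)) (Function('Q')(x, E) = Mul(Mul(10, Pow(-8, -1)), Pow(E, -1)) = Mul(Mul(10, Rational(-1, 8)), Pow(E, -1)) = Mul(Rational(-5, 4), Pow(E, -1)))
Pow(Add(-154, Function('Q')(Add(7, Mul(-1, 9)), Function('T')(-3, -3))), 2) = Pow(Add(-154, Mul(Rational(-5, 4), Pow(Mul(6, Pow(-3, -1)), -1))), 2) = Pow(Add(-154, Mul(Rational(-5, 4), Pow(Mul(6, Rational(-1, 3)), -1))), 2) = Pow(Add(-154, Mul(Rational(-5, 4), Pow(-2, -1))), 2) = Pow(Add(-154, Mul(Rational(-5, 4), Rational(-1, 2))), 2) = Pow(Add(-154, Rational(5, 8)), 2) = Pow(Rational(-1227, 8), 2) = Rational(1505529, 64)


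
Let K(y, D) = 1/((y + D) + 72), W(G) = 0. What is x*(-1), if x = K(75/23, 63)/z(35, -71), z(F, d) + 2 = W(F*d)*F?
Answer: 23/6360 ≈ 0.0036164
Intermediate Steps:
K(y, D) = 1/(72 + D + y) (K(y, D) = 1/((D + y) + 72) = 1/(72 + D + y))
z(F, d) = -2 (z(F, d) = -2 + 0*F = -2 + 0 = -2)
x = -23/6360 (x = 1/((72 + 63 + 75/23)*(-2)) = -½/(72 + 63 + 75*(1/23)) = -½/(72 + 63 + 75/23) = -½/(3180/23) = (23/3180)*(-½) = -23/6360 ≈ -0.0036164)
x*(-1) = -23/6360*(-1) = 23/6360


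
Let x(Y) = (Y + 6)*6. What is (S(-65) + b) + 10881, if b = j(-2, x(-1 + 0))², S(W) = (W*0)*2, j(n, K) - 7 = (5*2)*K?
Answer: 105130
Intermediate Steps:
x(Y) = 36 + 6*Y (x(Y) = (6 + Y)*6 = 36 + 6*Y)
j(n, K) = 7 + 10*K (j(n, K) = 7 + (5*2)*K = 7 + 10*K)
S(W) = 0 (S(W) = 0*2 = 0)
b = 94249 (b = (7 + 10*(36 + 6*(-1 + 0)))² = (7 + 10*(36 + 6*(-1)))² = (7 + 10*(36 - 6))² = (7 + 10*30)² = (7 + 300)² = 307² = 94249)
(S(-65) + b) + 10881 = (0 + 94249) + 10881 = 94249 + 10881 = 105130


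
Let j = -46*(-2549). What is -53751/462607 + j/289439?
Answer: 38684885489/133896507473 ≈ 0.28892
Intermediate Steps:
j = 117254
-53751/462607 + j/289439 = -53751/462607 + 117254/289439 = 38684885489/133896507473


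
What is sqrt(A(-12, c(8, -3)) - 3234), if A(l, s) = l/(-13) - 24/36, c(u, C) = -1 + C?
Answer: 2*I*sqrt(1229631)/39 ≈ 56.866*I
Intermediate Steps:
A(l, s) = -2/3 - l/13 (A(l, s) = l*(-1/13) - 24*1/36 = -l/13 - 2/3 = -2/3 - l/13)
sqrt(A(-12, c(8, -3)) - 3234) = sqrt((-2/3 - 1/13*(-12)) - 3234) = sqrt((-2/3 + 12/13) - 3234) = sqrt(10/39 - 3234) = sqrt(-126116/39) = 2*I*sqrt(1229631)/39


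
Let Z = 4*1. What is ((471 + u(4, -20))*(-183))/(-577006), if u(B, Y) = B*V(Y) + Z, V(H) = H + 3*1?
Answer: 74481/577006 ≈ 0.12908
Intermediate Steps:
Z = 4
V(H) = 3 + H (V(H) = H + 3 = 3 + H)
u(B, Y) = 4 + B*(3 + Y) (u(B, Y) = B*(3 + Y) + 4 = 4 + B*(3 + Y))
((471 + u(4, -20))*(-183))/(-577006) = ((471 + (4 + 4*(3 - 20)))*(-183))/(-577006) = ((471 + (4 + 4*(-17)))*(-183))*(-1/577006) = ((471 + (4 - 68))*(-183))*(-1/577006) = ((471 - 64)*(-183))*(-1/577006) = (407*(-183))*(-1/577006) = -74481*(-1/577006) = 74481/577006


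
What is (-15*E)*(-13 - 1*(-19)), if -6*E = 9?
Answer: 135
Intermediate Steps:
E = -3/2 (E = -⅙*9 = -3/2 ≈ -1.5000)
(-15*E)*(-13 - 1*(-19)) = (-15*(-3/2))*(-13 - 1*(-19)) = 45*(-13 + 19)/2 = (45/2)*6 = 135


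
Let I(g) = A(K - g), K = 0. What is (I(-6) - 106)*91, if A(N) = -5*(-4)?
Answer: -7826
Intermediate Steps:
A(N) = 20
I(g) = 20
(I(-6) - 106)*91 = (20 - 106)*91 = -86*91 = -7826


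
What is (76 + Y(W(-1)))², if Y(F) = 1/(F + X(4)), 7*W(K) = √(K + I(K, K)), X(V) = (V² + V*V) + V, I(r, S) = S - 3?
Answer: (-367038401*I + 2912168*√5)/(-63499*I + 504*√5) ≈ 5780.2 - 0.037476*I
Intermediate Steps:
I(r, S) = -3 + S
X(V) = V + 2*V² (X(V) = (V² + V²) + V = 2*V² + V = V + 2*V²)
W(K) = √(-3 + 2*K)/7 (W(K) = √(K + (-3 + K))/7 = √(-3 + 2*K)/7)
Y(F) = 1/(36 + F) (Y(F) = 1/(F + 4*(1 + 2*4)) = 1/(F + 4*(1 + 8)) = 1/(F + 4*9) = 1/(F + 36) = 1/(36 + F))
(76 + Y(W(-1)))² = (76 + 1/(36 + √(-3 + 2*(-1))/7))² = (76 + 1/(36 + √(-3 - 2)/7))² = (76 + 1/(36 + √(-5)/7))² = (76 + 1/(36 + (I*√5)/7))² = (76 + 1/(36 + I*√5/7))²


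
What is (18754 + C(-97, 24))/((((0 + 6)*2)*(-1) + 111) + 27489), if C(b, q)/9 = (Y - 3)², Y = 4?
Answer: 18763/27588 ≈ 0.68011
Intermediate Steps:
C(b, q) = 9 (C(b, q) = 9*(4 - 3)² = 9*1² = 9*1 = 9)
(18754 + C(-97, 24))/((((0 + 6)*2)*(-1) + 111) + 27489) = (18754 + 9)/((((0 + 6)*2)*(-1) + 111) + 27489) = 18763/(((6*2)*(-1) + 111) + 27489) = 18763/((12*(-1) + 111) + 27489) = 18763/((-12 + 111) + 27489) = 18763/(99 + 27489) = 18763/27588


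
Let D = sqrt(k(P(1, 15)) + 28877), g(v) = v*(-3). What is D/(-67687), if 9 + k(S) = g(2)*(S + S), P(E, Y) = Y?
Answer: -4*sqrt(1793)/67687 ≈ -0.0025023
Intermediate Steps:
g(v) = -3*v
k(S) = -9 - 12*S (k(S) = -9 + (-3*2)*(S + S) = -9 - 12*S)
D = 4*sqrt(1793) (D = sqrt((-9 - 12*15) + 28877) = sqrt((-9 - 180) + 28877) = sqrt(-189 + 28877) = sqrt(28688) = 4*sqrt(1793) ≈ 169.38)
D/(-67687) = (4*sqrt(1793))/(-67687) = (4*sqrt(1793))*(-1/67687) = -4*sqrt(1793)/67687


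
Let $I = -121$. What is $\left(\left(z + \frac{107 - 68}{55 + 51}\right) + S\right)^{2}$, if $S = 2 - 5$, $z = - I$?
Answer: $\frac{157427209}{11236} \approx 14011.0$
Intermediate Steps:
$z = 121$ ($z = \left(-1\right) \left(-121\right) = 121$)
$S = -3$ ($S = 2 - 5 = -3$)
$\left(\left(z + \frac{107 - 68}{55 + 51}\right) + S\right)^{2} = \left(\left(121 + \frac{107 - 68}{55 + 51}\right) - 3\right)^{2} = \left(\left(121 + \frac{39}{106}\right) - 3\right)^{2} = \left(\frac{12865}{106} - 3\right)^{2} = \left(\frac{12547}{106}\right)^{2} = \frac{157427209}{11236}$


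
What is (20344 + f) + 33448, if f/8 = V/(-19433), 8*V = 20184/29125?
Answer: 30445525615816/565986125 ≈ 53792.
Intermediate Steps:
V = 2523/29125 (V = (20184/29125)/8 = (20184*(1/29125))/8 = (⅛)*(20184/29125) = 2523/29125 ≈ 0.086627)
f = -20184/565986125 (f = 8*((2523/29125)/(-19433)) = 8*((2523/29125)*(-1/19433)) = 8*(-2523/565986125) = -20184/565986125 ≈ -3.5662e-5)
(20344 + f) + 33448 = (20344 - 20184/565986125) + 33448 = 11514421706816/565986125 + 33448 = 30445525615816/565986125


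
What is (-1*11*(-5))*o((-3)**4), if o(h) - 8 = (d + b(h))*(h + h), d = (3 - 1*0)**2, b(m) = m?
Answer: 802340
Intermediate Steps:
d = 9 (d = (3 + 0)**2 = 3**2 = 9)
o(h) = 8 + 2*h*(9 + h) (o(h) = 8 + (9 + h)*(h + h) = 8 + (9 + h)*(2*h) = 8 + 2*h*(9 + h))
(-1*11*(-5))*o((-3)**4) = (-1*11*(-5))*(8 + 2*((-3)**4)**2 + 18*(-3)**4) = (-11*(-5))*(8 + 2*81**2 + 18*81) = 55*(8 + 2*6561 + 1458) = 55*(8 + 13122 + 1458) = 55*14588 = 802340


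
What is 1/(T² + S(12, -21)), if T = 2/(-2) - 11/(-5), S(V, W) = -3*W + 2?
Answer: 25/1661 ≈ 0.015051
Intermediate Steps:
S(V, W) = 2 - 3*W
T = 6/5 (T = 2*(-½) - 11*(-⅕) = -1 + 11/5 = 6/5 ≈ 1.2000)
1/(T² + S(12, -21)) = 1/((6/5)² + (2 - 3*(-21))) = 1/(36/25 + (2 + 63)) = 1/(36/25 + 65) = 1/(1661/25) = 25/1661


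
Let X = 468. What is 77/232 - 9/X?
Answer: 943/3016 ≈ 0.31267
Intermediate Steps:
77/232 - 9/X = 77/232 - 9/468 = 77*(1/232) - 9*1/468 = 77/232 - 1/52 = 943/3016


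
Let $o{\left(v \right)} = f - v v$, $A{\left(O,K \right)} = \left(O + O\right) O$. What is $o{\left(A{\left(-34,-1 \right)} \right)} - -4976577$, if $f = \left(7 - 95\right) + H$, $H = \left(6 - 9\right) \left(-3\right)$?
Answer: $-368846$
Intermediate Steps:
$A{\left(O,K \right)} = 2 O^{2}$ ($A{\left(O,K \right)} = 2 O O = 2 O^{2}$)
$H = 9$ ($H = \left(-3\right) \left(-3\right) = 9$)
$f = -79$ ($f = \left(7 - 95\right) + 9 = -88 + 9 = -79$)
$o{\left(v \right)} = -79 - v^{2}$ ($o{\left(v \right)} = -79 - v v = -79 - v^{2}$)
$o{\left(A{\left(-34,-1 \right)} \right)} - -4976577 = \left(-79 - \left(2 \left(-34\right)^{2}\right)^{2}\right) - -4976577 = \left(-79 - \left(2 \cdot 1156\right)^{2}\right) + 4976577 = \left(-79 - 2312^{2}\right) + 4976577 = \left(-79 - 5345344\right) + 4976577 = -5345423 + 4976577 = -368846$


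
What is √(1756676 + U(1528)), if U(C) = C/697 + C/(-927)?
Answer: 2*√20371092749611061/215373 ≈ 1325.4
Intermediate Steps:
U(C) = 230*C/646119 (U(C) = C*(1/697) + C*(-1/927) = C/697 - C/927 = 230*C/646119)
√(1756676 + U(1528)) = √(1756676 + (230/646119)*1528) = √(1756676 + 351440/646119) = √(1135022091884/646119) = 2*√20371092749611061/215373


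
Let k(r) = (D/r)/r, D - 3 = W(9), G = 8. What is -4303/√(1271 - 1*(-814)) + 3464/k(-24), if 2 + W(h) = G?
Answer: 221696 - 4303*√2085/2085 ≈ 2.2160e+5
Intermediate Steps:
W(h) = 6 (W(h) = -2 + 8 = 6)
D = 9 (D = 3 + 6 = 9)
k(r) = 9/r² (k(r) = (9/r)/r = 9/r²)
-4303/√(1271 - 1*(-814)) + 3464/k(-24) = -4303/√(1271 - 1*(-814)) + 3464/((9/(-24)²)) = -4303/√(1271 + 814) + 3464/((9*(1/576))) = -4303*√2085/2085 + 3464/(1/64) = -4303*√2085/2085 + 3464*64 = -4303*√2085/2085 + 221696 = 221696 - 4303*√2085/2085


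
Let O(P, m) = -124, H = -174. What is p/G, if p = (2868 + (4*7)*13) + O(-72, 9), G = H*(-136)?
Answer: 259/1972 ≈ 0.13134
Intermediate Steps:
G = 23664 (G = -174*(-136) = 23664)
p = 3108 (p = (2868 + (4*7)*13) - 124 = (2868 + 28*13) - 124 = (2868 + 364) - 124 = 3232 - 124 = 3108)
p/G = 3108/23664 = 3108*(1/23664) = 259/1972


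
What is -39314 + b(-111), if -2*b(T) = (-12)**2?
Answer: -39386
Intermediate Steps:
b(T) = -72 (b(T) = -1/2*(-12)**2 = -1/2*144 = -72)
-39314 + b(-111) = -39314 - 72 = -39386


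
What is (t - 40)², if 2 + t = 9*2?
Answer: 576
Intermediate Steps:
t = 16 (t = -2 + 9*2 = -2 + 18 = 16)
(t - 40)² = (16 - 40)² = (-24)² = 576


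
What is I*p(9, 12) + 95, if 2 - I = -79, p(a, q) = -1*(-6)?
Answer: 581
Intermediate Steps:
p(a, q) = 6
I = 81 (I = 2 - 1*(-79) = 2 + 79 = 81)
I*p(9, 12) + 95 = 81*6 + 95 = 486 + 95 = 581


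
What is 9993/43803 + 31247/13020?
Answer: 5372119/2044140 ≈ 2.6281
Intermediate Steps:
9993/43803 + 31247/13020 = 9993*(1/43803) + 31247*(1/13020) = 3331/14601 + 31247/13020 = 5372119/2044140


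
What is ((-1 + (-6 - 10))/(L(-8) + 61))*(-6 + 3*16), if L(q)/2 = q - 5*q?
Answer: -714/125 ≈ -5.7120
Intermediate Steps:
L(q) = -8*q (L(q) = 2*(q - 5*q) = 2*(-4*q) = -8*q)
((-1 + (-6 - 10))/(L(-8) + 61))*(-6 + 3*16) = ((-1 + (-6 - 10))/(-8*(-8) + 61))*(-6 + 3*16) = ((-1 - 16)/(64 + 61))*(-6 + 48) = -17/125*42 = -714/125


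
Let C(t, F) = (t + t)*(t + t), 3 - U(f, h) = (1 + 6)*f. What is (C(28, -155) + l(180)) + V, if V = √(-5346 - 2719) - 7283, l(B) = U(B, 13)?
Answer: -5404 + I*√8065 ≈ -5404.0 + 89.805*I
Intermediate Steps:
U(f, h) = 3 - 7*f (U(f, h) = 3 - (1 + 6)*f = 3 - 7*f)
l(B) = 3 - 7*B
V = -7283 + I*√8065 (V = √(-8065) - 7283 = I*√8065 - 7283 = -7283 + I*√8065 ≈ -7283.0 + 89.805*I)
C(t, F) = 4*t² (C(t, F) = (2*t)*(2*t) = 4*t²)
(C(28, -155) + l(180)) + V = (4*28² + (3 - 7*180)) + (-7283 + I*√8065) = (4*784 + (3 - 1260)) + (-7283 + I*√8065) = (3136 - 1257) + (-7283 + I*√8065) = 1879 + (-7283 + I*√8065) = -5404 + I*√8065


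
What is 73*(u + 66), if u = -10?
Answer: 4088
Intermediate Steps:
73*(u + 66) = 73*(-10 + 66) = 73*56 = 4088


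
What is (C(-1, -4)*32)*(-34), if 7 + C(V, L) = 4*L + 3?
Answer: 21760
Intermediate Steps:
C(V, L) = -4 + 4*L (C(V, L) = -7 + (4*L + 3) = -7 + (3 + 4*L) = -4 + 4*L)
(C(-1, -4)*32)*(-34) = ((-4 + 4*(-4))*32)*(-34) = ((-4 - 16)*32)*(-34) = -20*32*(-34) = -640*(-34) = 21760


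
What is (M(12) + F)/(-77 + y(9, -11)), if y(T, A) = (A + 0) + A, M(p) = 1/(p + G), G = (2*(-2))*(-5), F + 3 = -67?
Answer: 2239/3168 ≈ 0.70675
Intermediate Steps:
F = -70 (F = -3 - 67 = -70)
G = 20 (G = -4*(-5) = 20)
M(p) = 1/(20 + p) (M(p) = 1/(p + 20) = 1/(20 + p))
y(T, A) = 2*A (y(T, A) = A + A = 2*A)
(M(12) + F)/(-77 + y(9, -11)) = (1/(20 + 12) - 70)/(-77 + 2*(-11)) = (1/32 - 70)/(-77 - 22) = (1/32 - 70)/(-99) = -2239/32*(-1/99) = 2239/3168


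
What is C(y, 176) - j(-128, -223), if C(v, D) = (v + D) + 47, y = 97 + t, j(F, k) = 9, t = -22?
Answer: 289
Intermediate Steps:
y = 75 (y = 97 - 22 = 75)
C(v, D) = 47 + D + v (C(v, D) = (D + v) + 47 = 47 + D + v)
C(y, 176) - j(-128, -223) = (47 + 176 + 75) - 1*9 = 298 - 9 = 289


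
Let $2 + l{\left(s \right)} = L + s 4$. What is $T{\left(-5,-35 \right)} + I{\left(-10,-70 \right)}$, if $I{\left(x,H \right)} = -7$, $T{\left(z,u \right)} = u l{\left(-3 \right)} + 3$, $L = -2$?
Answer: $556$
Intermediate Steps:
$l{\left(s \right)} = -4 + 4 s$ ($l{\left(s \right)} = -2 + \left(-2 + s 4\right) = -2 + \left(-2 + 4 s\right) = -4 + 4 s$)
$T{\left(z,u \right)} = 3 - 16 u$ ($T{\left(z,u \right)} = u \left(-4 + 4 \left(-3\right)\right) + 3 = u \left(-4 - 12\right) + 3 = u \left(-16\right) + 3 = - 16 u + 3 = 3 - 16 u$)
$T{\left(-5,-35 \right)} + I{\left(-10,-70 \right)} = \left(3 - -560\right) - 7 = \left(3 + 560\right) - 7 = 563 - 7 = 556$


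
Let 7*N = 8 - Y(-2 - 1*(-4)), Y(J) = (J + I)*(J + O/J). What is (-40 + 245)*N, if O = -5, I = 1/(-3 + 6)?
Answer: 11275/42 ≈ 268.45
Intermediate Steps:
I = ⅓ (I = 1/3 = ⅓ ≈ 0.33333)
Y(J) = (⅓ + J)*(J - 5/J) (Y(J) = (J + ⅓)*(J - 5/J) = (⅓ + J)*(J - 5/J))
N = 55/42 (N = (8 - (-5 + (-2 - 1*(-4))² - 5/(3*(-2 - 1*(-4))) + (-2 - 1*(-4))/3))/7 = (8 - (-5 + (-2 + 4)² - 5/(3*(-2 + 4)) + (-2 + 4)/3))/7 = (8 - (-5 + 2² - 5/3/2 + (⅓)*2))/7 = (8 - (-5 + 4 - 5/3*½ + ⅔))/7 = (8 - (-5 + 4 - ⅚ + ⅔))/7 = (8 - 1*(-7/6))/7 = (8 + 7/6)/7 = (⅐)*(55/6) = 55/42 ≈ 1.3095)
(-40 + 245)*N = (-40 + 245)*(55/42) = 205*(55/42) = 11275/42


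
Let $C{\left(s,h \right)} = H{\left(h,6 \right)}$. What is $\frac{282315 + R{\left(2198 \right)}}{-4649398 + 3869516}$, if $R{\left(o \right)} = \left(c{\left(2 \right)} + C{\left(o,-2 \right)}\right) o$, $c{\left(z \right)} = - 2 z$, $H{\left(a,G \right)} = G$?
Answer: $- \frac{286711}{779882} \approx -0.36763$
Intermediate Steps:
$C{\left(s,h \right)} = 6$
$R{\left(o \right)} = 2 o$ ($R{\left(o \right)} = \left(\left(-2\right) 2 + 6\right) o = \left(-4 + 6\right) o = 2 o$)
$\frac{282315 + R{\left(2198 \right)}}{-4649398 + 3869516} = \frac{282315 + 2 \cdot 2198}{-4649398 + 3869516} = \frac{282315 + 4396}{-779882} = 286711 \left(- \frac{1}{779882}\right) = - \frac{286711}{779882}$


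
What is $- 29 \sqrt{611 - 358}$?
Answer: $- 29 \sqrt{253} \approx -461.27$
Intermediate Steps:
$- 29 \sqrt{611 - 358} = - 29 \sqrt{253}$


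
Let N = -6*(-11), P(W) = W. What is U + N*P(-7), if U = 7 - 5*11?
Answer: -510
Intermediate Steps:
U = -48 (U = 7 - 55 = -48)
N = 66
U + N*P(-7) = -48 + 66*(-7) = -48 - 462 = -510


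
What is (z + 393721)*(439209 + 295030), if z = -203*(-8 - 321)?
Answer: 338122933412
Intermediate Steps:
z = 66787 (z = -203*(-329) = 66787)
(z + 393721)*(439209 + 295030) = (66787 + 393721)*(439209 + 295030) = 460508*734239 = 338122933412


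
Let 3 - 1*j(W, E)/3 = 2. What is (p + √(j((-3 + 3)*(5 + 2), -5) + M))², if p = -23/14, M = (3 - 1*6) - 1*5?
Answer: (23 - 14*I*√5)²/196 ≈ -2.301 - 7.3471*I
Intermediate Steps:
M = -8 (M = (3 - 6) - 5 = -3 - 5 = -8)
j(W, E) = 3 (j(W, E) = 9 - 3*2 = 9 - 6 = 3)
p = -23/14 (p = -23*1/14 = -23/14 ≈ -1.6429)
(p + √(j((-3 + 3)*(5 + 2), -5) + M))² = (-23/14 + √(3 - 8))² = (-23/14 + √(-5))² = (-23/14 + I*√5)²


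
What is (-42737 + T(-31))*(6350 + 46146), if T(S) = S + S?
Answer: -2246776304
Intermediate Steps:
T(S) = 2*S
(-42737 + T(-31))*(6350 + 46146) = (-42737 + 2*(-31))*(6350 + 46146) = (-42737 - 62)*52496 = -42799*52496 = -2246776304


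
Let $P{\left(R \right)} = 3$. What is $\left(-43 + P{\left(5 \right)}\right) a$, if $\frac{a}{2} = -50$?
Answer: $4000$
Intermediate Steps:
$a = -100$ ($a = 2 \left(-50\right) = -100$)
$\left(-43 + P{\left(5 \right)}\right) a = \left(-43 + 3\right) \left(-100\right) = \left(-40\right) \left(-100\right) = 4000$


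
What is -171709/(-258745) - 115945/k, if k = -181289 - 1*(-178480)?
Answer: 30482519606/726814705 ≈ 41.940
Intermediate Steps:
k = -2809 (k = -181289 + 178480 = -2809)
-171709/(-258745) - 115945/k = -171709/(-258745) - 115945/(-2809) = -171709*(-1/258745) - 115945*(-1/2809) = 171709/258745 + 115945/2809 = 30482519606/726814705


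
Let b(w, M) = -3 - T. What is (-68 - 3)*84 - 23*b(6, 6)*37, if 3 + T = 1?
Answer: -5113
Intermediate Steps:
T = -2 (T = -3 + 1 = -2)
b(w, M) = -1 (b(w, M) = -3 - 1*(-2) = -3 + 2 = -1)
(-68 - 3)*84 - 23*b(6, 6)*37 = (-68 - 3)*84 - 23*(-1)*37 = -71*84 + 23*37 = -5964 + 851 = -5113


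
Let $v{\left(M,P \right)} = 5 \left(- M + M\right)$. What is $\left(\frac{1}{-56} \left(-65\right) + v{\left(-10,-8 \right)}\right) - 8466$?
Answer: $- \frac{474031}{56} \approx -8464.8$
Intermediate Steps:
$v{\left(M,P \right)} = 0$ ($v{\left(M,P \right)} = 5 \cdot 0 = 0$)
$\left(\frac{1}{-56} \left(-65\right) + v{\left(-10,-8 \right)}\right) - 8466 = \left(\frac{1}{-56} \left(-65\right) + 0\right) - 8466 = \left(\left(- \frac{1}{56}\right) \left(-65\right) + 0\right) - 8466 = \left(\frac{65}{56} + 0\right) - 8466 = \frac{65}{56} - 8466 = - \frac{474031}{56}$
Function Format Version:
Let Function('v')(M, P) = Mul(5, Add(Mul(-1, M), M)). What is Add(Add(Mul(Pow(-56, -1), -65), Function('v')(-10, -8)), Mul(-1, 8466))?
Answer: Rational(-474031, 56) ≈ -8464.8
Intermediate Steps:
Function('v')(M, P) = 0 (Function('v')(M, P) = Mul(5, 0) = 0)
Add(Add(Mul(Pow(-56, -1), -65), Function('v')(-10, -8)), Mul(-1, 8466)) = Add(Add(Mul(Pow(-56, -1), -65), 0), Mul(-1, 8466)) = Add(Add(Mul(Rational(-1, 56), -65), 0), -8466) = Add(Add(Rational(65, 56), 0), -8466) = Add(Rational(65, 56), -8466) = Rational(-474031, 56)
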